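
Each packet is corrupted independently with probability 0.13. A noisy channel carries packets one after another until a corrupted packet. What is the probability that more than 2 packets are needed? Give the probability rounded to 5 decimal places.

0.75690

Y = number of packets to the first success; geometric, p = 0.13.
P(Y > 2) = P(first 2 all fail) = (1−p)^2 = 0.7569000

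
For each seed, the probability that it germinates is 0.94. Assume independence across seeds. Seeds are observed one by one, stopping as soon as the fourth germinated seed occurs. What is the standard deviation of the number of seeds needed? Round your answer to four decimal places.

Y = total seeds until the fourth success; negative binomial with r=4, p=0.94.
SD(Y) = √[r(1−p)/p²] = √(0.271616) = 0.521168

0.5212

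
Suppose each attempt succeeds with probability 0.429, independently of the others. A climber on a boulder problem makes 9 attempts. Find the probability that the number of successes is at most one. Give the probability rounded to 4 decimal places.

0.0501

X ~ Binomial(9, 0.429); P(X ≤ 1) = Σ C(9,k) p^k (1−p)^(9−k) over k:
  k=0: C(9,0)·0.429^0·0.571^9 = 0.006452
  k=1: C(9,1)·0.429^1·0.571^8 = 0.043630
Total = 0.050083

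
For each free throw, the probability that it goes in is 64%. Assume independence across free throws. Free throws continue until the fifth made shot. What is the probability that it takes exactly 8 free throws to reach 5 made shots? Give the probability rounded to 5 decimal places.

0.17534

Y = trial on which the fifth success occurs; negative binomial, r=5, p=0.64.
P(Y=8) = C(7,4) · p^5 · (1−p)^3
= 35 · 0.10737 · 0.046656 = 0.1753377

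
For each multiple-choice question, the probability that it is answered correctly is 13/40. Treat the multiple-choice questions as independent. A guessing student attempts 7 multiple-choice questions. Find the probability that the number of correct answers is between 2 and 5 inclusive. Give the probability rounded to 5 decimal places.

0.71502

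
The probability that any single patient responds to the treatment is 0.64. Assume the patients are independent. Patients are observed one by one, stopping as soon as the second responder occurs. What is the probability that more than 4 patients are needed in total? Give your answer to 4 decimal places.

0.1362

Needing more than 4 patients ⇔ fewer than 2 successes in the first 4. With X ~ Binomial(4, 0.64), P(Y > 4) = P(X ≤ 1).
  k=0: C(4,0)·0.64^0·0.36^4 = 0.016796
  k=1: C(4,1)·0.64^1·0.36^3 = 0.119439
P(X ≤ 1) = 0.136236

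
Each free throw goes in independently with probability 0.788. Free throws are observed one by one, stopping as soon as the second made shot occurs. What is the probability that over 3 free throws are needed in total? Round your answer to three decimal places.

0.116

Needing more than 3 free throws ⇔ fewer than 2 successes in the first 3. With X ~ Binomial(3, 0.788), P(Y > 3) = P(X ≤ 1).
  k=0: C(3,0)·0.788^0·0.212^3 = 0.00953
  k=1: C(3,1)·0.788^1·0.212^2 = 0.10625
P(X ≤ 1) = 0.11578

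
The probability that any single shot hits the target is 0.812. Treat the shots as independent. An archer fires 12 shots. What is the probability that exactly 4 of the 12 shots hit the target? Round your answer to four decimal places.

0.0003

X ~ Binomial(n=12, p=0.812).
P(X=4) = C(12,4) · p^4 · (1−p)^8
= 495 · 0.43473 · 1.5605e-06 = 0.000336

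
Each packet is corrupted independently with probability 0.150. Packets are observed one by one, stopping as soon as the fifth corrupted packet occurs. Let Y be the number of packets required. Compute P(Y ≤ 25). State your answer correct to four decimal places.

0.3179

Finishing within 25 packets ⇔ at least 5 successes in the first 25. With X ~ Binomial(25, 0.15), P(Y ≤ 25) = 1 − P(X ≤ 4).
  k=0: C(25,0)·0.15^0·0.85^25 = 0.017198
  k=1: C(25,1)·0.15^1·0.85^24 = 0.075873
  k=2: C(25,2)·0.15^2·0.85^23 = 0.160672
  k=3: C(25,3)·0.15^3·0.85^22 = 0.217379
  k=4: C(25,4)·0.15^4·0.85^21 = 0.210986
1 − 0.682107 = 0.317893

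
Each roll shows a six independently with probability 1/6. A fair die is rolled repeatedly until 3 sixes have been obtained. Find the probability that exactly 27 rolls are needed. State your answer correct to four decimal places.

0.0189

Y = trial on which the third success occurs; negative binomial, r=3, p=0.166667.
P(Y=27) = C(26,2) · p^3 · (1−p)^24
= 325 · 0.0046296 · 0.012579 = 0.018927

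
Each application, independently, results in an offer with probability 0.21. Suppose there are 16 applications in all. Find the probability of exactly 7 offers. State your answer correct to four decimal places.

X ~ Binomial(n=16, p=0.21).
P(X=7) = C(16,7) · p^7 · (1−p)^9
= 11440 · 1.8011e-05 · 0.11985 = 0.024695

0.0247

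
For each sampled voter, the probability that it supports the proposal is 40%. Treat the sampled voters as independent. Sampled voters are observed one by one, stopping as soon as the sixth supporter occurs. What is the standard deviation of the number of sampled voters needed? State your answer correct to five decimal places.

4.74342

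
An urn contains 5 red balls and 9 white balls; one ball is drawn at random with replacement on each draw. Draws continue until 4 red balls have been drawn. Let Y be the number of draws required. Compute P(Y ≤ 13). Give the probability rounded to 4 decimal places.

Finishing within 13 draws ⇔ at least 4 successes in the first 13. With X ~ Binomial(13, 0.357143), P(Y ≤ 13) = 1 − P(X ≤ 3).
  k=0: C(13,0)·0.357143^0·0.642857^13 = 0.003202
  k=1: C(13,1)·0.357143^1·0.642857^12 = 0.023129
  k=2: C(13,2)·0.357143^2·0.642857^11 = 0.077097
  k=3: C(13,3)·0.357143^3·0.642857^10 = 0.157050
1 − 0.260478 = 0.739522

0.7395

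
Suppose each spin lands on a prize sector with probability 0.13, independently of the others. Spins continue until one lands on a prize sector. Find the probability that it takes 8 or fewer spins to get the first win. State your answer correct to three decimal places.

Y = number of spins to the first success; geometric, p = 0.13.
P(Y ≤ 8) = 1 − (1−p)^8 = 1 − 0.32821 = 0.67179

0.672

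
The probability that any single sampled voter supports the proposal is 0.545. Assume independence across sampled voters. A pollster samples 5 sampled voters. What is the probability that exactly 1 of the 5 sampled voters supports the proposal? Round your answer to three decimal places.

X ~ Binomial(n=5, p=0.545).
P(X=1) = C(5,1) · p^1 · (1−p)^4
= 5 · 0.545 · 0.042859 = 0.11679

0.117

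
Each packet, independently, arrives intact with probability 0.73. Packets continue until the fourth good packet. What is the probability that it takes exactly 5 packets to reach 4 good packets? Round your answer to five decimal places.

Y = trial on which the fourth success occurs; negative binomial, r=4, p=0.73.
P(Y=5) = C(4,3) · p^4 · (1−p)^1
= 4 · 0.28398 · 0.27 = 0.3067010

0.30670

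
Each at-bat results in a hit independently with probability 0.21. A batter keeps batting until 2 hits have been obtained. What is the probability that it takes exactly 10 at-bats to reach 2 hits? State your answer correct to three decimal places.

0.060

Y = trial on which the second success occurs; negative binomial, r=2, p=0.21.
P(Y=10) = C(9,1) · p^2 · (1−p)^8
= 9 · 0.0441 · 0.15171 = 0.06021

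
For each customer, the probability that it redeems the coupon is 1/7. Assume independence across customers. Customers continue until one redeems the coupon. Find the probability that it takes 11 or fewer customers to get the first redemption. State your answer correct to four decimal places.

0.8165

Y = number of customers to the first success; geometric, p = 0.142857.
P(Y ≤ 11) = 1 − (1−p)^11 = 1 − 0.183479 = 0.816521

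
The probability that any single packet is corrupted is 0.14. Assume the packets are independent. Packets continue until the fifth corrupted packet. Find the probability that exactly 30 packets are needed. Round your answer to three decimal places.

0.029

Y = trial on which the fifth success occurs; negative binomial, r=5, p=0.14.
P(Y=30) = C(29,4) · p^5 · (1−p)^25
= 23751 · 5.3782e-05 · 0.023039 = 0.02943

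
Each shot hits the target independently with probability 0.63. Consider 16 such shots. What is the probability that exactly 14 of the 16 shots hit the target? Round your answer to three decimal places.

0.025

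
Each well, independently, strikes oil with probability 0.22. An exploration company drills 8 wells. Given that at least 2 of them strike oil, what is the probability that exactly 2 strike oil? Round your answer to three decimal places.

0.551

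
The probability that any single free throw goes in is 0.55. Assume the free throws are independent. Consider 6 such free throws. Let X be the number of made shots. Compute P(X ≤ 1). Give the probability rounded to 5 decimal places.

0.06920

X ~ Binomial(6, 0.55); P(X ≤ 1) = Σ C(6,k) p^k (1−p)^(6−k) over k:
  k=0: C(6,0)·0.55^0·0.45^6 = 0.0083038
  k=1: C(6,1)·0.55^1·0.45^5 = 0.0608943
Total = 0.0691980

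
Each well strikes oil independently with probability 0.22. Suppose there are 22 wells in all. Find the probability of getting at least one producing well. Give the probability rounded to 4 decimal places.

0.9958

P(at least one) = 1 − P(none) = 1 − (1 − 0.22)^22
= 1 − 0.004227 = 0.995773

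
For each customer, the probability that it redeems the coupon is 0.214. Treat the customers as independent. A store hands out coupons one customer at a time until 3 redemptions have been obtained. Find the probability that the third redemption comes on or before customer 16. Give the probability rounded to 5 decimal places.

Finishing within 16 customers ⇔ at least 3 successes in the first 16. With X ~ Binomial(16, 0.214), P(Y ≤ 16) = 1 − P(X ≤ 2).
  k=0: C(16,0)·0.214^0·0.786^16 = 0.0212208
  k=1: C(16,1)·0.214^1·0.786^15 = 0.0924426
  k=2: C(16,2)·0.214^2·0.786^14 = 0.1887663
1 − 0.3024296 = 0.6975704

0.69757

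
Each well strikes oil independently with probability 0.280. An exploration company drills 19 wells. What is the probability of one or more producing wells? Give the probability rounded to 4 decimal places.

0.9981

P(at least one) = 1 − P(none) = 1 − (1 − 0.28)^19
= 1 − 0.001947 = 0.998053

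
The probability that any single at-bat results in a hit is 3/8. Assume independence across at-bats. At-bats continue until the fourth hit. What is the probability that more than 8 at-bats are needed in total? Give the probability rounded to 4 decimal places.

0.6514

Needing more than 8 at-bats ⇔ fewer than 4 successes in the first 8. With X ~ Binomial(8, 0.375), P(Y > 8) = P(X ≤ 3).
  k=0: C(8,0)·0.375^0·0.625^8 = 0.023283
  k=1: C(8,1)·0.375^1·0.625^7 = 0.111759
  k=2: C(8,2)·0.375^2·0.625^6 = 0.234693
  k=3: C(8,3)·0.375^3·0.625^5 = 0.281632
P(X ≤ 3) = 0.651367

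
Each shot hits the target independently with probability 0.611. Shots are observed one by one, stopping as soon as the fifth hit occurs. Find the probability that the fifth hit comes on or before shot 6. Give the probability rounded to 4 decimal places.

Finishing within 6 shots ⇔ at least 5 successes in the first 6. With X ~ Binomial(6, 0.611), P(Y ≤ 6) = 1 − P(X ≤ 4).
  k=0: C(6,0)·0.611^0·0.389^6 = 0.003465
  k=1: C(6,1)·0.611^1·0.389^5 = 0.032654
  k=2: C(6,2)·0.611^2·0.389^4 = 0.128225
  k=3: C(6,3)·0.611^3·0.389^3 = 0.268536
  k=4: C(6,4)·0.611^4·0.389^2 = 0.316341
1 − 0.749221 = 0.250779

0.2508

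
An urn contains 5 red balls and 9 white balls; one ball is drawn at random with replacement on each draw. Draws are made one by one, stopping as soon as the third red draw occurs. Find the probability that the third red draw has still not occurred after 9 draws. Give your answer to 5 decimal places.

Needing more than 9 draws ⇔ fewer than 3 successes in the first 9. With X ~ Binomial(9, 0.357143), P(Y > 9) = P(X ≤ 2).
  k=0: C(9,0)·0.357143^0·0.642857^9 = 0.0187513
  k=1: C(9,1)·0.357143^1·0.642857^8 = 0.0937563
  k=2: C(9,2)·0.357143^2·0.642857^7 = 0.2083472
P(X ≤ 2) = 0.3208548

0.32085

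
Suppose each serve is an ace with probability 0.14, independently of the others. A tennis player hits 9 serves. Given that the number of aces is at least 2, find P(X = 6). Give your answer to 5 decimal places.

X ~ Binomial(9, 0.14). Want P(X=6 | X≥2) = P(X=6) / P(X≥2).
P(X=6) = C(9,6)·0.14^6·0.86^3 = 0.0004023
P(X≥2) = 1 − 0.2573274 − 0.3770146 = 0.3656580
Ratio = 0.0004023 / 0.3656580 = 0.0011002

0.00110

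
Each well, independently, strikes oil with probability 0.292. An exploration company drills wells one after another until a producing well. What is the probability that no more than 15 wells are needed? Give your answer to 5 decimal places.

0.99437

Y = number of wells to the first success; geometric, p = 0.292.
P(Y ≤ 15) = 1 − (1−p)^15 = 1 − 0.0056299 = 0.9943701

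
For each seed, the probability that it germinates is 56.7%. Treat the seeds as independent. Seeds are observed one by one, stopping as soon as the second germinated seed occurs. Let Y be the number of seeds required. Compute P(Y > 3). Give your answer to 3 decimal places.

0.400

Needing more than 3 seeds ⇔ fewer than 2 successes in the first 3. With X ~ Binomial(3, 0.567), P(Y > 3) = P(X ≤ 1).
  k=0: C(3,0)·0.567^0·0.433^3 = 0.08118
  k=1: C(3,1)·0.567^1·0.433^2 = 0.31892
P(X ≤ 1) = 0.40010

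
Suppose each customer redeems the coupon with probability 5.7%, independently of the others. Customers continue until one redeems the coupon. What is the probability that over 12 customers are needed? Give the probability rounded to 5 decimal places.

0.49447

Y = number of customers to the first success; geometric, p = 0.057.
P(Y > 12) = P(first 12 all fail) = (1−p)^12 = 0.4944704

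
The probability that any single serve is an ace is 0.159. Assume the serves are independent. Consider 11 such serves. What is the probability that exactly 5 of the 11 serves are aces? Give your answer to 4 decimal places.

0.0166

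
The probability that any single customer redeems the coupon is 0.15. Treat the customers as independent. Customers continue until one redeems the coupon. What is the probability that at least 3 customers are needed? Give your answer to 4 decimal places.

Y = number of customers to the first success; geometric, p = 0.15.
P(Y > 2) = P(first 2 all fail) = (1−p)^2 = 0.722500

0.7225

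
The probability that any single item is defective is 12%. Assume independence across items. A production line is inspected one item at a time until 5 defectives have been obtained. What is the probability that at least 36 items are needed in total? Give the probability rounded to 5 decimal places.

0.58751

Needing more than 35 items ⇔ fewer than 5 successes in the first 35. With X ~ Binomial(35, 0.12), P(Y > 35) = P(X ≤ 4).
  k=0: C(35,0)·0.12^0·0.88^35 = 0.0113997
  k=1: C(35,1)·0.12^1·0.88^34 = 0.0544077
  k=2: C(35,2)·0.12^2·0.88^33 = 0.1261269
  k=3: C(35,3)·0.12^3·0.88^32 = 0.1891903
  k=4: C(35,4)·0.12^4·0.88^31 = 0.2063894
P(X ≤ 4) = 0.5875140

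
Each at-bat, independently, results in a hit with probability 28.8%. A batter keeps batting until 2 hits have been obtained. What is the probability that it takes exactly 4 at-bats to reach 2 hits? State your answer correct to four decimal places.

0.1261

Y = trial on which the second success occurs; negative binomial, r=2, p=0.288.
P(Y=4) = C(3,1) · p^2 · (1−p)^2
= 3 · 0.082944 · 0.50694 = 0.126144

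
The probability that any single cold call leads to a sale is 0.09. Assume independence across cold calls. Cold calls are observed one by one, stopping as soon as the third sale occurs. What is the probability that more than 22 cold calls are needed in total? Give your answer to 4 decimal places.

0.6826

Needing more than 22 cold calls ⇔ fewer than 3 successes in the first 22. With X ~ Binomial(22, 0.09), P(Y > 22) = P(X ≤ 2).
  k=0: C(22,0)·0.09^0·0.91^22 = 0.125577
  k=1: C(22,1)·0.09^1·0.91^21 = 0.273234
  k=2: C(22,2)·0.09^2·0.91^20 = 0.283743
P(X ≤ 2) = 0.682554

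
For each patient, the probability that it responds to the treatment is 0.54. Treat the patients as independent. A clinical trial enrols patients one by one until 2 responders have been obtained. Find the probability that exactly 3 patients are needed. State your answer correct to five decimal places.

0.26827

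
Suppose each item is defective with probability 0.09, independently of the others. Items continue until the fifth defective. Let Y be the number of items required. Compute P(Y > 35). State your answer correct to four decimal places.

Needing more than 35 items ⇔ fewer than 5 successes in the first 35. With X ~ Binomial(35, 0.09), P(Y > 35) = P(X ≤ 4).
  k=0: C(35,0)·0.09^0·0.91^35 = 0.036851
  k=1: C(35,1)·0.09^1·0.91^34 = 0.127561
  k=2: C(35,2)·0.09^2·0.91^33 = 0.214471
  k=3: C(35,3)·0.09^3·0.91^32 = 0.233325
  k=4: C(35,4)·0.09^4·0.91^31 = 0.184609
P(X ≤ 4) = 0.796817

0.7968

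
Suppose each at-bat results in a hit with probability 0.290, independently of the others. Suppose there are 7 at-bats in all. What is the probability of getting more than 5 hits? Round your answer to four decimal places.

X ~ Binomial(7, 0.29); P(X ≥ 6) = Σ C(7,k) p^k (1−p)^(7−k) over k:
  k=6: C(7,6)·0.29^6·0.71^1 = 0.002956
  k=7: C(7,7)·0.29^7·0.71^0 = 0.000172
Total = 0.003129

0.0031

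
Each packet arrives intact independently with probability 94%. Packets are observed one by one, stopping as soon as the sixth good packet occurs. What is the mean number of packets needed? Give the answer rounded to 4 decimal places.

Y = total packets until the sixth success; negative binomial with r=6, p=0.94.
E[Y] = r / p = 6 / 0.94 = 6.382979

6.3830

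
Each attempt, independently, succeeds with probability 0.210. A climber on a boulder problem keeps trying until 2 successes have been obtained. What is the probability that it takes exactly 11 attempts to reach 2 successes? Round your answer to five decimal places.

Y = trial on which the second success occurs; negative binomial, r=2, p=0.21.
P(Y=11) = C(10,1) · p^2 · (1−p)^9
= 10 · 0.0441 · 0.11985 = 0.0528546

0.05285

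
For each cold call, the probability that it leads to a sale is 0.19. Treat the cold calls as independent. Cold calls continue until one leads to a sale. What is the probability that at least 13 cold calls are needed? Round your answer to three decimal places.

Y = number of cold calls to the first success; geometric, p = 0.19.
P(Y > 12) = P(first 12 all fail) = (1−p)^12 = 0.07977

0.080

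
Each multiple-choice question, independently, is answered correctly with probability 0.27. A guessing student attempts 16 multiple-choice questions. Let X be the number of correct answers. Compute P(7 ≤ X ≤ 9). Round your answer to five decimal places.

X ~ Binomial(16, 0.27); P(7 ≤ X ≤ 9) = Σ C(16,k) p^k (1−p)^(16−k) over k:
  k=7: C(16,7)·0.27^7·0.73^9 = 0.0704495
  k=8: C(16,8)·0.27^8·0.73^8 = 0.0293138
  k=9: C(16,9)·0.27^9·0.73^7 = 0.0096374
Total = 0.1094007

0.10940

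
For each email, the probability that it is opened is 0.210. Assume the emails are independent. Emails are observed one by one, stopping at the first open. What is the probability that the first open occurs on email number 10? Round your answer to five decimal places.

0.02517

Geometric (trials to first success), p = 0.21.
P(Y = 10) = (1−p)^9 · p = 0.11985 · 0.21 = 0.0251688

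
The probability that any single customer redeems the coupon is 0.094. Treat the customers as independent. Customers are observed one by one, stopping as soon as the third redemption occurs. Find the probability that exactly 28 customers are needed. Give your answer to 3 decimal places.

Y = trial on which the third success occurs; negative binomial, r=3, p=0.094.
P(Y=28) = C(27,2) · p^3 · (1−p)^25
= 351 · 0.00083058 · 0.084763 = 0.02471

0.025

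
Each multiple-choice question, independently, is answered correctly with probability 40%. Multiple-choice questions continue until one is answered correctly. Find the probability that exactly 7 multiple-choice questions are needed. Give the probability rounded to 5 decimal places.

0.01866

Geometric (trials to first success), p = 0.40.
P(Y = 7) = (1−p)^6 · p = 0.046656 · 0.40 = 0.0186624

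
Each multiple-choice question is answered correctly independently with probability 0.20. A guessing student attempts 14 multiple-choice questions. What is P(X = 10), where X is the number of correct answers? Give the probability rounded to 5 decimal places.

0.00004

X ~ Binomial(n=14, p=0.20).
P(X=10) = C(14,10) · p^10 · (1−p)^4
= 1001 · 1.024e-07 · 0.4096 = 0.0000420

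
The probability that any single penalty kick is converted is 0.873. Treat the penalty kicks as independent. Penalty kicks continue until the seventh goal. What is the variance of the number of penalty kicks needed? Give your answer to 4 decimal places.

Y = total penalty kicks until the seventh success; negative binomial with r=7, p=0.873.
Var(Y) = r(1−p)/p² = 7·0.127 / 0.873² = 1.166469

1.1665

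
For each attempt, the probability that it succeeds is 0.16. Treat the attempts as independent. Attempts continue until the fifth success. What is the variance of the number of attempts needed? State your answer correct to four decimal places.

164.0625

Y = total attempts until the fifth success; negative binomial with r=5, p=0.16.
Var(Y) = r(1−p)/p² = 5·0.84 / 0.16² = 164.062500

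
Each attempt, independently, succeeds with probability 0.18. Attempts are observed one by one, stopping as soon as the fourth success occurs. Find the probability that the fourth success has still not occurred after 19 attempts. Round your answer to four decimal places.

Needing more than 19 attempts ⇔ fewer than 4 successes in the first 19. With X ~ Binomial(19, 0.18), P(Y > 19) = P(X ≤ 3).
  k=0: C(19,0)·0.18^0·0.82^19 = 0.023039
  k=1: C(19,1)·0.18^1·0.82^18 = 0.096089
  k=2: C(19,2)·0.18^2·0.82^17 = 0.189835
  k=3: C(19,3)·0.18^3·0.82^16 = 0.236136
P(X ≤ 3) = 0.545100

0.5451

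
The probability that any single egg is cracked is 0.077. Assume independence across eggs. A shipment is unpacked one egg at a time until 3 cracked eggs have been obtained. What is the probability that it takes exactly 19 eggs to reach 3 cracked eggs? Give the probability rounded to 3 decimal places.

0.019

Y = trial on which the third success occurs; negative binomial, r=3, p=0.077.
P(Y=19) = C(18,2) · p^3 · (1−p)^16
= 153 · 0.00045653 · 0.27748 = 0.01938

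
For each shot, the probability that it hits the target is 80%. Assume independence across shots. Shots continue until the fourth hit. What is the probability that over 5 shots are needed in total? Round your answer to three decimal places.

0.263

Needing more than 5 shots ⇔ fewer than 4 successes in the first 5. With X ~ Binomial(5, 0.80), P(Y > 5) = P(X ≤ 3).
  k=0: C(5,0)·0.80^0·0.20^5 = 0.00032
  k=1: C(5,1)·0.80^1·0.20^4 = 0.00640
  k=2: C(5,2)·0.80^2·0.20^3 = 0.05120
  k=3: C(5,3)·0.80^3·0.20^2 = 0.20480
P(X ≤ 3) = 0.26272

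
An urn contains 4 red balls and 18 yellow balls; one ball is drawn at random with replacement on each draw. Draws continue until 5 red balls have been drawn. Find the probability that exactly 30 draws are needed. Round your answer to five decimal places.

0.03127

Y = trial on which the fifth success occurs; negative binomial, r=5, p=0.181818.
P(Y=30) = C(29,4) · p^5 · (1−p)^25
= 23751 · 0.00019869 · 0.0066259 = 0.0312690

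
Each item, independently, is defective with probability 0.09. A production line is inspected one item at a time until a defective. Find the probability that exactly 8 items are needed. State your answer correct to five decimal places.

Geometric (trials to first success), p = 0.09.
P(Y = 8) = (1−p)^7 · p = 0.51676 · 0.09 = 0.0465085

0.04651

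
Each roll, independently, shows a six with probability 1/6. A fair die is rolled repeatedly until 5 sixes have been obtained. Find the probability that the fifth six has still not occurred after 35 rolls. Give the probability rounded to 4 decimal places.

0.2843

Needing more than 35 rolls ⇔ fewer than 5 successes in the first 35. With X ~ Binomial(35, 0.166667), P(Y > 35) = P(X ≤ 4).
  k=0: C(35,0)·0.166667^0·0.833333^35 = 0.001693
  k=1: C(35,1)·0.166667^1·0.833333^34 = 0.011851
  k=2: C(35,2)·0.166667^2·0.833333^33 = 0.040293
  k=3: C(35,3)·0.166667^3·0.833333^32 = 0.088645
  k=4: C(35,4)·0.166667^4·0.833333^31 = 0.141833
P(X ≤ 4) = 0.284315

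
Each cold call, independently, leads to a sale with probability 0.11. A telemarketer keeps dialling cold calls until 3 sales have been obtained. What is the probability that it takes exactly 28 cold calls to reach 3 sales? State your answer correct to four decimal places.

0.0254

Y = trial on which the third success occurs; negative binomial, r=3, p=0.11.
P(Y=28) = C(27,2) · p^3 · (1−p)^25
= 351 · 0.001331 · 0.054294 = 0.025365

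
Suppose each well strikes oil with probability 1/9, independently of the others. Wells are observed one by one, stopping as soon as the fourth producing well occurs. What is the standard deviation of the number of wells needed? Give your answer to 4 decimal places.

16.9706

Y = total wells until the fourth success; negative binomial with r=4, p=0.111111.
SD(Y) = √[r(1−p)/p²] = √(288.000000) = 16.970563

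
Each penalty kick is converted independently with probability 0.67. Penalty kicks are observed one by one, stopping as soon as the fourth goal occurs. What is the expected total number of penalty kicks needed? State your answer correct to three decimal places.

Y = total penalty kicks until the fourth success; negative binomial with r=4, p=0.67.
E[Y] = r / p = 4 / 0.67 = 5.97015

5.970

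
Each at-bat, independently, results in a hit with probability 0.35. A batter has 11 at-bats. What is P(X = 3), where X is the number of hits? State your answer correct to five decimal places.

X ~ Binomial(n=11, p=0.35).
P(X=3) = C(11,3) · p^3 · (1−p)^8
= 165 · 0.042875 · 0.031864 = 0.2254213

0.22542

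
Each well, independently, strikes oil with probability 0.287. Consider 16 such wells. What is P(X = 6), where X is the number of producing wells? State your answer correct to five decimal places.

0.15195

X ~ Binomial(n=16, p=0.287).
P(X=6) = C(16,6) · p^6 · (1−p)^10
= 8008 · 0.00055885 · 0.033954 = 0.1519535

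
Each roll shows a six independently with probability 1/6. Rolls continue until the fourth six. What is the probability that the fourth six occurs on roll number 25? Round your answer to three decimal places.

Y = trial on which the fourth success occurs; negative binomial, r=4, p=0.166667.
P(Y=25) = C(24,3) · p^4 · (1−p)^21
= 2024 · 0.0007716 · 0.021737 = 0.03395

0.034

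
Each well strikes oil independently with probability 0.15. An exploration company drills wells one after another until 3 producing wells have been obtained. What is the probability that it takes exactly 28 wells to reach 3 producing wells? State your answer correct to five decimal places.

0.02037

Y = trial on which the third success occurs; negative binomial, r=3, p=0.15.
P(Y=28) = C(27,2) · p^3 · (1−p)^25
= 351 · 0.003375 · 0.017198 = 0.0203730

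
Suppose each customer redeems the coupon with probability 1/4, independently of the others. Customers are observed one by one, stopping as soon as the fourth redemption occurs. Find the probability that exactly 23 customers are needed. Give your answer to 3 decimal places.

0.025

Y = trial on which the fourth success occurs; negative binomial, r=4, p=0.25.
P(Y=23) = C(22,3) · p^4 · (1−p)^19
= 1540 · 0.0039062 · 0.0042283 = 0.02544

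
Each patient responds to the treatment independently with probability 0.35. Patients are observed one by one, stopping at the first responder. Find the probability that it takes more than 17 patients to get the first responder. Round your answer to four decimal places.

Y = number of patients to the first success; geometric, p = 0.35.
P(Y > 17) = P(first 17 all fail) = (1−p)^17 = 0.000660

0.0007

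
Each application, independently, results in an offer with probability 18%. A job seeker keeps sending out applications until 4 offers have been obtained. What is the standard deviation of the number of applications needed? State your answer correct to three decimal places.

10.062

Y = total applications until the fourth success; negative binomial with r=4, p=0.18.
SD(Y) = √[r(1−p)/p²] = √(101.23457) = 10.06154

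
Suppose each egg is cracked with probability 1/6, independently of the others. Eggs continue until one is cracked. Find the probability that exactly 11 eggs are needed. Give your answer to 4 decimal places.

Geometric (trials to first success), p = 0.166667.
P(Y = 11) = (1−p)^10 · p = 0.16151 · 0.166667 = 0.026918

0.0269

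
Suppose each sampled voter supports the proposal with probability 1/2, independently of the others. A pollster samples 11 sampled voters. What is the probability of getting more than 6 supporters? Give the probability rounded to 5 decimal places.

0.27441

X ~ Binomial(11, 0.50); P(X ≥ 7) = Σ C(11,k) p^k (1−p)^(11−k) over k:
  k=7: C(11,7)·0.50^7·0.50^4 = 0.1611328
  k=8: C(11,8)·0.50^8·0.50^3 = 0.0805664
  k=9: C(11,9)·0.50^9·0.50^2 = 0.0268555
  k=10: C(11,10)·0.50^10·0.50^1 = 0.0053711
  k=11: C(11,11)·0.50^11·0.50^0 = 0.0004883
Total = 0.2744141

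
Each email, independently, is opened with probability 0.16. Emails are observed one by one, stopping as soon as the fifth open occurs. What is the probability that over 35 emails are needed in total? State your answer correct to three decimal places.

0.321

Needing more than 35 emails ⇔ fewer than 5 successes in the first 35. With X ~ Binomial(35, 0.16), P(Y > 35) = P(X ≤ 4).
  k=0: C(35,0)·0.16^0·0.84^35 = 0.00224
  k=1: C(35,1)·0.16^1·0.84^34 = 0.01492
  k=2: C(35,2)·0.16^2·0.84^33 = 0.04830
  k=3: C(35,3)·0.16^3·0.84^32 = 0.10121
  k=4: C(35,4)·0.16^4·0.84^31 = 0.15422
P(X ≤ 4) = 0.32088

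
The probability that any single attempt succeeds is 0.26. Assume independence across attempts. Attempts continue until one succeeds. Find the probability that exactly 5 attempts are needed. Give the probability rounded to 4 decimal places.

0.0780

Geometric (trials to first success), p = 0.26.
P(Y = 5) = (1−p)^4 · p = 0.29987 · 0.26 = 0.077965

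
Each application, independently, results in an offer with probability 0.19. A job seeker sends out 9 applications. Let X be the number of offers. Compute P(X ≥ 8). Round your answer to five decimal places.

0.00001

X ~ Binomial(9, 0.19); P(X ≥ 8) = Σ C(9,k) p^k (1−p)^(9−k) over k:
  k=8: C(9,8)·0.19^8·0.81^1 = 0.0000124
  k=9: C(9,9)·0.19^9·0.81^0 = 0.0000003
Total = 0.0000127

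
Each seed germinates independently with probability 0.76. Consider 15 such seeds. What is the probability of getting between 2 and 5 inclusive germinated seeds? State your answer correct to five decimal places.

0.00056

X ~ Binomial(15, 0.76); P(2 ≤ X ≤ 5) = Σ C(15,k) p^k (1−p)^(15−k) over k:
  k=2: C(15,2)·0.76^2·0.24^13 = 0.0000005
  k=3: C(15,3)·0.76^3·0.24^12 = 0.0000073
  k=4: C(15,4)·0.76^4·0.24^11 = 0.0000693
  k=5: C(15,5)·0.76^5·0.24^10 = 0.0004828
Total = 0.0005599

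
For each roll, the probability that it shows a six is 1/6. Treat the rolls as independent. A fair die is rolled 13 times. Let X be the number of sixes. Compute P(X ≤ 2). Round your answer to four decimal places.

0.6281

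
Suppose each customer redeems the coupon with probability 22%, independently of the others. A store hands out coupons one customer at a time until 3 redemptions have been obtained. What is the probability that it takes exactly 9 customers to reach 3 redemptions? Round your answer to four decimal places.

0.0671

Y = trial on which the third success occurs; negative binomial, r=3, p=0.22.
P(Y=9) = C(8,2) · p^3 · (1−p)^6
= 28 · 0.010648 · 0.2252 = 0.067142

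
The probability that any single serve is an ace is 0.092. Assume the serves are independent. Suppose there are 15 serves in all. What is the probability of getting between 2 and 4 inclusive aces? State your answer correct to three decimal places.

0.399

X ~ Binomial(15, 0.092); P(2 ≤ X ≤ 4) = Σ C(15,k) p^k (1−p)^(15−k) over k:
  k=2: C(15,2)·0.092^2·0.908^13 = 0.25344
  k=3: C(15,3)·0.092^3·0.908^12 = 0.11128
  k=4: C(15,4)·0.092^4·0.908^11 = 0.03382
Total = 0.39854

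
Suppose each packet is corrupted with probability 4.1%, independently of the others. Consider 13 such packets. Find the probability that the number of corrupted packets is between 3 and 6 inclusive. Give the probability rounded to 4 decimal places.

0.0145

X ~ Binomial(13, 0.041); P(3 ≤ X ≤ 6) = Σ C(13,k) p^k (1−p)^(13−k) over k:
  k=3: C(13,3)·0.041^3·0.959^10 = 0.012969
  k=4: C(13,4)·0.041^4·0.959^9 = 0.001386
  k=5: C(13,5)·0.041^5·0.959^8 = 0.000107
  k=6: C(13,6)·0.041^6·0.959^7 = 0.000006
Total = 0.014468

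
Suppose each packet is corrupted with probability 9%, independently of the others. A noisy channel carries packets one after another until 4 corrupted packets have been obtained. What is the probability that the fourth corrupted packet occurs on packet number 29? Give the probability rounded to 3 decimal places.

0.020

Y = trial on which the fourth success occurs; negative binomial, r=4, p=0.09.
P(Y=29) = C(28,3) · p^4 · (1−p)^25
= 3276 · 6.561e-05 · 0.094631 = 0.02034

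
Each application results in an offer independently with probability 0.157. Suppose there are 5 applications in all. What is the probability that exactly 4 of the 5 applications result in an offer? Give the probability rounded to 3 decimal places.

X ~ Binomial(n=5, p=0.157).
P(X=4) = C(5,4) · p^4 · (1−p)^1
= 5 · 0.00060757 · 0.843 = 0.00256

0.003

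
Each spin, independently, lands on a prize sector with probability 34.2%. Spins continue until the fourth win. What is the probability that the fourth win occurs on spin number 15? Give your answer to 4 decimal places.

Y = trial on which the fourth success occurs; negative binomial, r=4, p=0.342.
P(Y=15) = C(14,3) · p^4 · (1−p)^11
= 364 · 0.013681 · 0.010011 = 0.049853

0.0499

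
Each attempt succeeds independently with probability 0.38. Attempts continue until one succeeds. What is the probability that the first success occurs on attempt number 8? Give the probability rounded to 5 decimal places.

Geometric (trials to first success), p = 0.38.
P(Y = 8) = (1−p)^7 · p = 0.035216 · 0.38 = 0.0133821

0.01338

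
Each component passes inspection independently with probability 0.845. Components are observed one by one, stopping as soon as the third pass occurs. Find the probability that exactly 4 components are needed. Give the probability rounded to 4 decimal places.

0.2806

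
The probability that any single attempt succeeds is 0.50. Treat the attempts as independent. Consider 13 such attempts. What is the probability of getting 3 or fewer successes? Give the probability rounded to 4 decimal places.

0.0461

X ~ Binomial(13, 0.50); P(X ≤ 3) = Σ C(13,k) p^k (1−p)^(13−k) over k:
  k=0: C(13,0)·0.50^0·0.50^13 = 0.000122
  k=1: C(13,1)·0.50^1·0.50^12 = 0.001587
  k=2: C(13,2)·0.50^2·0.50^11 = 0.009521
  k=3: C(13,3)·0.50^3·0.50^10 = 0.034912
Total = 0.046143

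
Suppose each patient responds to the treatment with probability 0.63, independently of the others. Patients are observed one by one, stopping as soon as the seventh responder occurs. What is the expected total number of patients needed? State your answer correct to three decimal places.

Y = total patients until the seventh success; negative binomial with r=7, p=0.63.
E[Y] = r / p = 7 / 0.63 = 11.11111

11.111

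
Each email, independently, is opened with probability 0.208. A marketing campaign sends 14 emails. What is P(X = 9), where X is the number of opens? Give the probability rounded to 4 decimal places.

X ~ Binomial(n=14, p=0.208).
P(X=9) = C(14,9) · p^9 · (1−p)^5
= 2002 · 7.2874e-07 · 0.31162 = 0.000455

0.0005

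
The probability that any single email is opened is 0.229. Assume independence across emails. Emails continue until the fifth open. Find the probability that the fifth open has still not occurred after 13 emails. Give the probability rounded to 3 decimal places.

0.844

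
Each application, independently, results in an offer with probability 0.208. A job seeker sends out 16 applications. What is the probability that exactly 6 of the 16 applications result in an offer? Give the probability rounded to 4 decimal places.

X ~ Binomial(n=16, p=0.208).
P(X=6) = C(16,6) · p^6 · (1−p)^10
= 8008 · 8.098e-05 · 0.097107 = 0.062973

0.0630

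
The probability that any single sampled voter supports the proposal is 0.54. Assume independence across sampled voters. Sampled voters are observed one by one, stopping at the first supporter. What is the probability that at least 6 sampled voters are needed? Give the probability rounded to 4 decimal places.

Y = number of sampled voters to the first success; geometric, p = 0.54.
P(Y > 5) = P(first 5 all fail) = (1−p)^5 = 0.020596

0.0206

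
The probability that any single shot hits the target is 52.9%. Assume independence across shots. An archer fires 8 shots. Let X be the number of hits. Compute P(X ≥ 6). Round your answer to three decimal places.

X ~ Binomial(8, 0.529); P(X ≥ 6) = Σ C(8,k) p^k (1−p)^(8−k) over k:
  k=6: C(8,6)·0.529^6·0.471^2 = 0.13612
  k=7: C(8,7)·0.529^7·0.471^1 = 0.04368
  k=8: C(8,8)·0.529^8·0.471^0 = 0.00613
Total = 0.18594

0.186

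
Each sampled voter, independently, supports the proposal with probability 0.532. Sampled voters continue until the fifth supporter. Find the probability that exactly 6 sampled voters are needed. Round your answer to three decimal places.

0.100

Y = trial on which the fifth success occurs; negative binomial, r=5, p=0.532.
P(Y=6) = C(5,4) · p^5 · (1−p)^1
= 5 · 0.042615 · 0.468 = 0.09972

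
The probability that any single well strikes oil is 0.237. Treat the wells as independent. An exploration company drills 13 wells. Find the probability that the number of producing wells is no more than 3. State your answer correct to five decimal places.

0.62779

X ~ Binomial(13, 0.237); P(X ≤ 3) = Σ C(13,k) p^k (1−p)^(13−k) over k:
  k=0: C(13,0)·0.237^0·0.763^13 = 0.0297043
  k=1: C(13,1)·0.237^1·0.763^12 = 0.1199461
  k=2: C(13,2)·0.237^2·0.763^11 = 0.2235431
  k=3: C(13,3)·0.237^3·0.763^10 = 0.2545989
Total = 0.6277923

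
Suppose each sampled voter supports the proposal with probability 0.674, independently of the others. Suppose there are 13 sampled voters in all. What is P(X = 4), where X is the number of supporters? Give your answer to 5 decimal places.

X ~ Binomial(n=13, p=0.674).
P(X=4) = C(13,4) · p^4 · (1−p)^9
= 715 · 0.20637 · 4.1587e-05 = 0.0061363

0.00614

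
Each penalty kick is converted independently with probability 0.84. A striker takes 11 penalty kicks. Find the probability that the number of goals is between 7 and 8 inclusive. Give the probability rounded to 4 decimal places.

X ~ Binomial(11, 0.84); P(7 ≤ X ≤ 8) = Σ C(11,k) p^k (1−p)^(11−k) over k:
  k=7: C(11,7)·0.84^7·0.16^4 = 0.063819
  k=8: C(11,8)·0.84^8·0.16^3 = 0.167524
Total = 0.231343

0.2313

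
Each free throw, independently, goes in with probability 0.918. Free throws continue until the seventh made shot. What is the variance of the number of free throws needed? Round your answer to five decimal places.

Y = total free throws until the seventh success; negative binomial with r=7, p=0.918.
Var(Y) = r(1−p)/p² = 7·0.082 / 0.918² = 0.6811245

0.68112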